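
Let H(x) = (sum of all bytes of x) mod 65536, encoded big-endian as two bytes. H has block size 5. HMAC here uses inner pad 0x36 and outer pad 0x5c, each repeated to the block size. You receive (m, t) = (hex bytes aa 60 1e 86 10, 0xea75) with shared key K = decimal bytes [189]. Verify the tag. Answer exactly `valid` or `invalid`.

Key decimal bytes [189] = bd is 1 byte ≤ B = 5; zero-pad to 5 bytes: K' = bd 00 00 00 00.
K' ⊕ ipad = 8b 36 36 36 36; K' ⊕ opad = e1 5c 5c 5c 5c.
Inner hash: sum = 139+54+54+54+54+170+96+30+134+16 = 801 → 03 21.
Outer hash (recomputed tag): sum = 225+92+92+92+92+3+33 = 629 → 02 75.
Recomputed tag = 0275; claimed = ea75 → mismatch.

invalid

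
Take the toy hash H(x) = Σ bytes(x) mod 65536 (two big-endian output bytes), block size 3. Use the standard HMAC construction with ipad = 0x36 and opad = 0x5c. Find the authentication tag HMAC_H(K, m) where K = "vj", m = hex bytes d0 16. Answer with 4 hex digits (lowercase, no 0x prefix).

Key "vj" = 76 6a is 2 bytes ≤ B = 3; zero-pad to 3 bytes: K' = 76 6a 00.
K' ⊕ ipad = 40 5c 36.  K' ⊕ opad = 2a 36 5c.
Inner input = (K'⊕ipad) ∥ m = 40 5c 36 ∥ d0 16.
Inner hash: sum = 64+92+54+208+22 = 440 → 01 b8.
Outer input = (K'⊕opad) ∥ inner = 2a 36 5c ∥ 01 b8.
Outer hash (tag): sum = 42+54+92+1+184 = 373 → 01 75.

0175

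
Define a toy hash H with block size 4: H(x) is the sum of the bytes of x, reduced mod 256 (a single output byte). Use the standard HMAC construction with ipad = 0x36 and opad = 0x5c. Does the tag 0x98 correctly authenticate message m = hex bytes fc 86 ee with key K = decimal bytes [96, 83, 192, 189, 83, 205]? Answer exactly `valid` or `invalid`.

valid

Key decimal bytes [96, 83, 192, 189, 83, 205] = 60 53 c0 bd 53 cd is 6 bytes > B = 4, so hash it first: H(key) = 50, then zero-pad to 4 bytes: K' = 50 00 00 00.
K' ⊕ ipad = 66 36 36 36; K' ⊕ opad = 0c 5c 5c 5c.
Inner hash: sum = 102+54+54+54+252+134+238 = 888; mod 256 = 120 → 78.
Outer hash (recomputed tag): sum = 12+92+92+92+120 = 408; mod 256 = 152 → 98.
Recomputed tag = 98; claimed = 98 → match.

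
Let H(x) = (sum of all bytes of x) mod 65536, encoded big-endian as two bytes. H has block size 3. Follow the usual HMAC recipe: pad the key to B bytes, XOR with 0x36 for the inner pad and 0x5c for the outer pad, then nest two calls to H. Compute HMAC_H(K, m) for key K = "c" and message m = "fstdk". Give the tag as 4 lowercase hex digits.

01d6

Key "c" = 63 is 1 byte ≤ B = 3; zero-pad to 3 bytes: K' = 63 00 00.
K' ⊕ ipad = 55 36 36.  K' ⊕ opad = 3f 5c 5c.
Inner input = (K'⊕ipad) ∥ m = 55 36 36 ∥ 66 73 74 64 6b.
Inner hash: sum = 85+54+54+102+115+116+100+107 = 733 → 02 dd.
Outer input = (K'⊕opad) ∥ inner = 3f 5c 5c ∥ 02 dd.
Outer hash (tag): sum = 63+92+92+2+221 = 470 → 01 d6.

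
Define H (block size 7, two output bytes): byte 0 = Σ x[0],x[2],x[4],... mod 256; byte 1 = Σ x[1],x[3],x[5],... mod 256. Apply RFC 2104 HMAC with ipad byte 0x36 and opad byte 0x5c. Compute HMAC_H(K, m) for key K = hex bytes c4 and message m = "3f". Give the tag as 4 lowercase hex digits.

Key hex bytes c4 is 1 byte ≤ B = 7; zero-pad to 7 bytes: K' = c4 00 00 00 00 00 00.
K' ⊕ ipad = f2 36 36 36 36 36 36.  K' ⊕ opad = 98 5c 5c 5c 5c 5c 5c.
Inner input = (K'⊕ipad) ∥ m = f2 36 36 36 36 36 36 ∥ 33 66.
Inner hash: even-index sum = 506 mod 256 = 250; odd-index sum = 213 mod 256 = 213 → fa d5.
Outer input = (K'⊕opad) ∥ inner = 98 5c 5c 5c 5c 5c 5c ∥ fa d5.
Outer hash (tag): even-index sum = 641 mod 256 = 129; odd-index sum = 526 mod 256 = 14 → 81 0e.

810e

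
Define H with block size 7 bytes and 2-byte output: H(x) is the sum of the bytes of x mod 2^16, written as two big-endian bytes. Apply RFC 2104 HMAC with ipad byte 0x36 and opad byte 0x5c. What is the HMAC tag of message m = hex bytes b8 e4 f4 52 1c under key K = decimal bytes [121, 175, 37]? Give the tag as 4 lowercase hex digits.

03d6

Key decimal bytes [121, 175, 37] = 79 af 25 is 3 bytes ≤ B = 7; zero-pad to 7 bytes: K' = 79 af 25 00 00 00 00.
K' ⊕ ipad = 4f 99 13 36 36 36 36.  K' ⊕ opad = 25 f3 79 5c 5c 5c 5c.
Inner input = (K'⊕ipad) ∥ m = 4f 99 13 36 36 36 36 ∥ b8 e4 f4 52 1c.
Inner hash: sum = 79+153+19+54+54+54+54+184+228+244+82+28 = 1233 → 04 d1.
Outer input = (K'⊕opad) ∥ inner = 25 f3 79 5c 5c 5c 5c ∥ 04 d1.
Outer hash (tag): sum = 37+243+121+92+92+92+92+4+209 = 982 → 03 d6.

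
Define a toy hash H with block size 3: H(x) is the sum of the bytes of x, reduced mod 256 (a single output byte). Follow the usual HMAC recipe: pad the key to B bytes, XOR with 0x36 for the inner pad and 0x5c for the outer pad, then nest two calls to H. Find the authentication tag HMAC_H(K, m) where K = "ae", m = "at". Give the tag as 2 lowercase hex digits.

Key "ae" = 61 65 is 2 bytes ≤ B = 3; zero-pad to 3 bytes: K' = 61 65 00.
K' ⊕ ipad = 57 53 36.  K' ⊕ opad = 3d 39 5c.
Inner input = (K'⊕ipad) ∥ m = 57 53 36 ∥ 61 74.
Inner hash: sum = 87+83+54+97+116 = 437; mod 256 = 181 → b5.
Outer input = (K'⊕opad) ∥ inner = 3d 39 5c ∥ b5.
Outer hash (tag): sum = 61+57+92+181 = 391; mod 256 = 135 → 87.

87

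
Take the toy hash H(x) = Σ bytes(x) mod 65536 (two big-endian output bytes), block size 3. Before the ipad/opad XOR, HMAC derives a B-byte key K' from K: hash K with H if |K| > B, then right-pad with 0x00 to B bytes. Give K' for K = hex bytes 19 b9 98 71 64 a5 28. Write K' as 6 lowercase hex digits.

030c00

|K| = 7 > B = 3, so first hash the key.
H(K): sum = 25+185+152+113+100+165+40 = 780 → 03 0c.
Zero-pad H(K) = 03 0c to 3 bytes: K' = 03 0c 00.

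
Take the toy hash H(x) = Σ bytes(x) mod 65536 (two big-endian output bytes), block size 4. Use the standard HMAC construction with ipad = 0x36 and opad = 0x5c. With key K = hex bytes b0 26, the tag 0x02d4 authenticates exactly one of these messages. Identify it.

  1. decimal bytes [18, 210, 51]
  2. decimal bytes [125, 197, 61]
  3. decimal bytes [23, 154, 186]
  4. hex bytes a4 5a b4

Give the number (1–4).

4

Key hex bytes b0 26 is 2 bytes ≤ B = 4; zero-pad to 4 bytes: K' = b0 26 00 00.
K' ⊕ ipad = 86 10 36 36; K' ⊕ opad = ec 7a 5c 5c.
m1: inner = H(86 10 36 36 12 d2 33) = 02 19; tag = H(ec 7a 5c 5c 02 19) = 0239
m2: inner = H(86 10 36 36 7d c5 3d) = 02 81; tag = H(ec 7a 5c 5c 02 81) = 02a1
m3: inner = H(86 10 36 36 17 9a ba) = 02 6d; tag = H(ec 7a 5c 5c 02 6d) = 028d
m4: inner = H(86 10 36 36 a4 5a b4) = 02 b4; tag = H(ec 7a 5c 5c 02 b4) = 02d4 ← matches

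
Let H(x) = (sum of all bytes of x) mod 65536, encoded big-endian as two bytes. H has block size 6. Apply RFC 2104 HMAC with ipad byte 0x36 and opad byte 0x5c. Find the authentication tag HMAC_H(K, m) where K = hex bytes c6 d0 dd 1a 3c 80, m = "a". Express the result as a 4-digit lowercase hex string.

033b

Key hex bytes c6 d0 dd 1a 3c 80 is exactly B = 6 bytes: K' = c6 d0 dd 1a 3c 80.
K' ⊕ ipad = f0 e6 eb 2c 0a b6.  K' ⊕ opad = 9a 8c 81 46 60 dc.
Inner input = (K'⊕ipad) ∥ m = f0 e6 eb 2c 0a b6 ∥ 61.
Inner hash: sum = 240+230+235+44+10+182+97 = 1038 → 04 0e.
Outer input = (K'⊕opad) ∥ inner = 9a 8c 81 46 60 dc ∥ 04 0e.
Outer hash (tag): sum = 154+140+129+70+96+220+4+14 = 827 → 03 3b.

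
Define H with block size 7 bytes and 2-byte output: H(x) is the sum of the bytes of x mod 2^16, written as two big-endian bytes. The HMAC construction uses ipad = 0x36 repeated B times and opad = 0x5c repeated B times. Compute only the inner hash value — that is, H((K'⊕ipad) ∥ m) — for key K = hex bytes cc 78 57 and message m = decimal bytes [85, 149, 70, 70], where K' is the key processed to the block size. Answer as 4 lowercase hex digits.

03f7

Key hex bytes cc 78 57 is 3 bytes ≤ B = 7; zero-pad to 7 bytes: K' = cc 78 57 00 00 00 00.
K' ⊕ ipad = fa 4e 61 36 36 36 36.
Inner input = fa 4e 61 36 36 36 36 ∥ 55 95 46 46.
Inner hash: sum = 250+78+97+54+54+54+54+85+149+70+70 = 1015 → 03 f7.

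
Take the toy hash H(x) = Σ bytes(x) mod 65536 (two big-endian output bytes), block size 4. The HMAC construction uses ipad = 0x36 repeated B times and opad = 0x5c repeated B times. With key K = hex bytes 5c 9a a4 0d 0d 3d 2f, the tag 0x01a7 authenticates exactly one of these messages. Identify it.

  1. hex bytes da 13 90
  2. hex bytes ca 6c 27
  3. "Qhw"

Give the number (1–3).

Key hex bytes 5c 9a a4 0d 0d 3d 2f is 7 bytes > B = 4, so hash it first: H(key) = 02 20, then zero-pad to 4 bytes: K' = 02 20 00 00.
K' ⊕ ipad = 34 16 36 36; K' ⊕ opad = 5e 7c 5c 5c.
m1: inner = H(34 16 36 36 da 13 90) = 02 33; tag = H(5e 7c 5c 5c 02 33) = 01c7
m2: inner = H(34 16 36 36 ca 6c 27) = 02 13; tag = H(5e 7c 5c 5c 02 13) = 01a7 ← matches
m3: inner = H(34 16 36 36 51 68 77) = 01 e6; tag = H(5e 7c 5c 5c 01 e6) = 0279

2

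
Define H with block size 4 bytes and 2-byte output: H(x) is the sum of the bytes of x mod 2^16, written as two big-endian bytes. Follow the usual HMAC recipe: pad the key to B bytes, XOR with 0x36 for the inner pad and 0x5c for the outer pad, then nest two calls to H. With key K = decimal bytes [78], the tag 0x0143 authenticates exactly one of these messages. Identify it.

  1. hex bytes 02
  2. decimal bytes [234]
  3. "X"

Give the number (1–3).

Key decimal bytes [78] = 4e is 1 byte ≤ B = 4; zero-pad to 4 bytes: K' = 4e 00 00 00.
K' ⊕ ipad = 78 36 36 36; K' ⊕ opad = 12 5c 5c 5c.
m1: inner = H(78 36 36 36 02) = 01 1c; tag = H(12 5c 5c 5c 01 1c) = 0143 ← matches
m2: inner = H(78 36 36 36 ea) = 02 04; tag = H(12 5c 5c 5c 02 04) = 012c
m3: inner = H(78 36 36 36 58) = 01 72; tag = H(12 5c 5c 5c 01 72) = 0199

1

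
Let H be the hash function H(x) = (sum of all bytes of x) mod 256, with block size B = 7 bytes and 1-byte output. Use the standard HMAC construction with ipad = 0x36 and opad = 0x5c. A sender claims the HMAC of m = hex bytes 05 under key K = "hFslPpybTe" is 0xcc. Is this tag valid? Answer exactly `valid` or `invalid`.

invalid

Key "hFslPpybTe" = 68 46 73 6c 50 70 79 62 54 65 is 10 bytes > B = 7, so hash it first: H(key) = e1, then zero-pad to 7 bytes: K' = e1 00 00 00 00 00 00.
K' ⊕ ipad = d7 36 36 36 36 36 36; K' ⊕ opad = bd 5c 5c 5c 5c 5c 5c.
Inner hash: sum = 215+54+54+54+54+54+54+5 = 544; mod 256 = 32 → 20.
Outer hash (recomputed tag): sum = 189+92+92+92+92+92+92+32 = 773; mod 256 = 5 → 05.
Recomputed tag = 05; claimed = cc → mismatch.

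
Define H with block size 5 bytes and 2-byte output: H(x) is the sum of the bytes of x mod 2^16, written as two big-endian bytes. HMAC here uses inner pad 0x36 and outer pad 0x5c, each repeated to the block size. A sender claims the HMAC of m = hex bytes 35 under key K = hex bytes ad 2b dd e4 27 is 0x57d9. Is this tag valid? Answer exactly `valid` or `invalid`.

invalid

Key hex bytes ad 2b dd e4 27 is exactly B = 5 bytes: K' = ad 2b dd e4 27.
K' ⊕ ipad = 9b 1d eb d2 11; K' ⊕ opad = f1 77 81 b8 7b.
Inner hash: sum = 155+29+235+210+17+53 = 699 → 02 bb.
Outer hash (recomputed tag): sum = 241+119+129+184+123+2+187 = 985 → 03 d9.
Recomputed tag = 03d9; claimed = 57d9 → mismatch.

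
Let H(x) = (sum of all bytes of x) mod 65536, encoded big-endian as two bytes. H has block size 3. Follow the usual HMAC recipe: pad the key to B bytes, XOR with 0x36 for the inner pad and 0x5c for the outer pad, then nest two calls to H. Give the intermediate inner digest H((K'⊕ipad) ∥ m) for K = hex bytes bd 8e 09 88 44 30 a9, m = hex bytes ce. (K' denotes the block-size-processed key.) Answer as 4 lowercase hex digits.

Key hex bytes bd 8e 09 88 44 30 a9 is 7 bytes > B = 3, so hash it first: H(key) = 02 f9, then zero-pad to 3 bytes: K' = 02 f9 00.
K' ⊕ ipad = 34 cf 36.
Inner input = 34 cf 36 ∥ ce.
Inner hash: sum = 52+207+54+206 = 519 → 02 07.

0207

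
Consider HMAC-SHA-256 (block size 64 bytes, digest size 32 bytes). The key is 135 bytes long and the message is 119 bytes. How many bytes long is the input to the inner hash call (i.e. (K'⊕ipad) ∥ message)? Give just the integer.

183

Key is 135 > 64 bytes, so it is hashed to 32 bytes then zero-padded to 64: |K'| = 64.
Inner input = (K'⊕ipad) ∥ m → 64 + 119 = 183 bytes.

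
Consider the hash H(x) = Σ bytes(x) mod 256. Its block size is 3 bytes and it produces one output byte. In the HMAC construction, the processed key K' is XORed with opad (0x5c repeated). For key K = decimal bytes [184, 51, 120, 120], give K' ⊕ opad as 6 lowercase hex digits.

875c5c

Key decimal bytes [184, 51, 120, 120] = b8 33 78 78 is 4 bytes > B = 3, so hash it first: H(key) = db, then zero-pad to 3 bytes: K' = db 00 00.
XOR each byte with 0x5c: db⊕5c=87, 00⊕5c=5c, 00⊕5c=5c.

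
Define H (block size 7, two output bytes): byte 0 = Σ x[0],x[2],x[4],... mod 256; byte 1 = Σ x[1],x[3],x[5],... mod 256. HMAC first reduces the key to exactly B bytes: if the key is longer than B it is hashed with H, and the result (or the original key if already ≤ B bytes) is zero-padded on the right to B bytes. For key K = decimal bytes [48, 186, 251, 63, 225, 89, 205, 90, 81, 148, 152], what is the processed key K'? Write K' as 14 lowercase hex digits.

|K| = 11 > B = 7, so first hash the key.
H(K): even-index sum = 962 mod 256 = 194; odd-index sum = 576 mod 256 = 64 → c2 40.
Zero-pad H(K) = c2 40 to 7 bytes: K' = c2 40 00 00 00 00 00.

c2400000000000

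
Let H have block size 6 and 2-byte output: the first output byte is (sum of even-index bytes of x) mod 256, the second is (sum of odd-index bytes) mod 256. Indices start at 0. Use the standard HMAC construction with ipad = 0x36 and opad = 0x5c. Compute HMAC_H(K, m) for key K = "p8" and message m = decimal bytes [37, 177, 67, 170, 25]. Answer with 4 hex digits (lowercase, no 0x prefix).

17f1

Key "p8" = 70 38 is 2 bytes ≤ B = 6; zero-pad to 6 bytes: K' = 70 38 00 00 00 00.
K' ⊕ ipad = 46 0e 36 36 36 36.  K' ⊕ opad = 2c 64 5c 5c 5c 5c.
Inner input = (K'⊕ipad) ∥ m = 46 0e 36 36 36 36 ∥ 25 b1 43 aa 19.
Inner hash: even-index sum = 307 mod 256 = 51; odd-index sum = 469 mod 256 = 213 → 33 d5.
Outer input = (K'⊕opad) ∥ inner = 2c 64 5c 5c 5c 5c ∥ 33 d5.
Outer hash (tag): even-index sum = 279 mod 256 = 23; odd-index sum = 497 mod 256 = 241 → 17 f1.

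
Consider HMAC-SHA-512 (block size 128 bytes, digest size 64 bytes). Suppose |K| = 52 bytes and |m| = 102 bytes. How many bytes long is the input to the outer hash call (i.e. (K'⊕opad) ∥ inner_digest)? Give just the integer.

192

Key is 52 ≤ 128 bytes, zero-padded: |K'| = 128.
Outer input = (K'⊕opad) ∥ H(inner) → 128 + 64 = 192 bytes.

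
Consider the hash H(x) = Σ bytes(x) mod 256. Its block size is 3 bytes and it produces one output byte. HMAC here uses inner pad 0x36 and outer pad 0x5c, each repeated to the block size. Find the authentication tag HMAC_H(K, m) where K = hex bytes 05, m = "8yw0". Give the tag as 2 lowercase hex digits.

Key hex bytes 05 is 1 byte ≤ B = 3; zero-pad to 3 bytes: K' = 05 00 00.
K' ⊕ ipad = 33 36 36.  K' ⊕ opad = 59 5c 5c.
Inner input = (K'⊕ipad) ∥ m = 33 36 36 ∥ 38 79 77 30.
Inner hash: sum = 51+54+54+56+121+119+48 = 503; mod 256 = 247 → f7.
Outer input = (K'⊕opad) ∥ inner = 59 5c 5c ∥ f7.
Outer hash (tag): sum = 89+92+92+247 = 520; mod 256 = 8 → 08.

08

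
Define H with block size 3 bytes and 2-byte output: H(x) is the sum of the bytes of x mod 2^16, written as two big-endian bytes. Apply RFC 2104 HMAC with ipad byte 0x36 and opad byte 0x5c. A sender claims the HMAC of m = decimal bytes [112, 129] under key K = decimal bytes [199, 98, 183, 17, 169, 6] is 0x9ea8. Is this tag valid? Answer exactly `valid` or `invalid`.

Key decimal bytes [199, 98, 183, 17, 169, 6] = c7 62 b7 11 a9 06 is 6 bytes > B = 3, so hash it first: H(key) = 02 a0, then zero-pad to 3 bytes: K' = 02 a0 00.
K' ⊕ ipad = 34 96 36; K' ⊕ opad = 5e fc 5c.
Inner hash: sum = 52+150+54+112+129 = 497 → 01 f1.
Outer hash (recomputed tag): sum = 94+252+92+1+241 = 680 → 02 a8.
Recomputed tag = 02a8; claimed = 9ea8 → mismatch.

invalid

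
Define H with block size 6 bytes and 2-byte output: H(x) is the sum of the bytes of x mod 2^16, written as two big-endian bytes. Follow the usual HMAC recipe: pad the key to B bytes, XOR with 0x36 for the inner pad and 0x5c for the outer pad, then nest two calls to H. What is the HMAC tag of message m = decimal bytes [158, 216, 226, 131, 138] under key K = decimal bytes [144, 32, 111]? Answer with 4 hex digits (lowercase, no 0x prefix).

02b0

Key decimal bytes [144, 32, 111] = 90 20 6f is 3 bytes ≤ B = 6; zero-pad to 6 bytes: K' = 90 20 6f 00 00 00.
K' ⊕ ipad = a6 16 59 36 36 36.  K' ⊕ opad = cc 7c 33 5c 5c 5c.
Inner input = (K'⊕ipad) ∥ m = a6 16 59 36 36 36 ∥ 9e d8 e2 83 8a.
Inner hash: sum = 166+22+89+54+54+54+158+216+226+131+138 = 1308 → 05 1c.
Outer input = (K'⊕opad) ∥ inner = cc 7c 33 5c 5c 5c ∥ 05 1c.
Outer hash (tag): sum = 204+124+51+92+92+92+5+28 = 688 → 02 b0.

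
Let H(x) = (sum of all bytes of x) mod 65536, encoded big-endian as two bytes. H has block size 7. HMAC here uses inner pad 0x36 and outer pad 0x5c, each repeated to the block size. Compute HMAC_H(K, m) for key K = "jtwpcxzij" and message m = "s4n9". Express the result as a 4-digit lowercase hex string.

034b

Key "jtwpcxzij" = 6a 74 77 70 63 78 7a 69 6a is 9 bytes > B = 7, so hash it first: H(key) = 03 ed, then zero-pad to 7 bytes: K' = 03 ed 00 00 00 00 00.
K' ⊕ ipad = 35 db 36 36 36 36 36.  K' ⊕ opad = 5f b1 5c 5c 5c 5c 5c.
Inner input = (K'⊕ipad) ∥ m = 35 db 36 36 36 36 36 ∥ 73 34 6e 39.
Inner hash: sum = 53+219+54+54+54+54+54+115+52+110+57 = 876 → 03 6c.
Outer input = (K'⊕opad) ∥ inner = 5f b1 5c 5c 5c 5c 5c ∥ 03 6c.
Outer hash (tag): sum = 95+177+92+92+92+92+92+3+108 = 843 → 03 4b.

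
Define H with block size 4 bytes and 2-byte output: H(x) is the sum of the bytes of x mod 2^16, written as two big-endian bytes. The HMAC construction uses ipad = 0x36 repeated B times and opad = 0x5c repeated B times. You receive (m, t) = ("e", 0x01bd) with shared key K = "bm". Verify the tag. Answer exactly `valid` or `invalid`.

Key "bm" = 62 6d is 2 bytes ≤ B = 4; zero-pad to 4 bytes: K' = 62 6d 00 00.
K' ⊕ ipad = 54 5b 36 36; K' ⊕ opad = 3e 31 5c 5c.
Inner hash: sum = 84+91+54+54+101 = 384 → 01 80.
Outer hash (recomputed tag): sum = 62+49+92+92+1+128 = 424 → 01 a8.
Recomputed tag = 01a8; claimed = 01bd → mismatch.

invalid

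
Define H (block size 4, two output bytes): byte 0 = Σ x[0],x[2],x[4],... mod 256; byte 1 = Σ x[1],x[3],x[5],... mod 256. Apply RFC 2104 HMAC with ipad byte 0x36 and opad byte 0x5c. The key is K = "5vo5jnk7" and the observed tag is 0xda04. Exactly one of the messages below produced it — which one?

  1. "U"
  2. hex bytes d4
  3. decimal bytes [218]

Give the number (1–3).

2

Key "5vo5jnk7" = 35 76 6f 35 6a 6e 6b 37 is 8 bytes > B = 4, so hash it first: H(key) = 79 50, then zero-pad to 4 bytes: K' = 79 50 00 00.
K' ⊕ ipad = 4f 66 36 36; K' ⊕ opad = 25 0c 5c 5c.
m1: inner = H(4f 66 36 36 55) = da 9c; tag = H(25 0c 5c 5c da 9c) = 5b04
m2: inner = H(4f 66 36 36 d4) = 59 9c; tag = H(25 0c 5c 5c 59 9c) = da04 ← matches
m3: inner = H(4f 66 36 36 da) = 5f 9c; tag = H(25 0c 5c 5c 5f 9c) = e004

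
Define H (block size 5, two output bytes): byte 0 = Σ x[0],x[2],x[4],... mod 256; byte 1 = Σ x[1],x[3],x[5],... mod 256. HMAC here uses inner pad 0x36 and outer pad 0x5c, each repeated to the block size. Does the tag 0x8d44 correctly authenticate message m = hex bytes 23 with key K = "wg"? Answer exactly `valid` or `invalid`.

valid

Key "wg" = 77 67 is 2 bytes ≤ B = 5; zero-pad to 5 bytes: K' = 77 67 00 00 00.
K' ⊕ ipad = 41 51 36 36 36; K' ⊕ opad = 2b 3b 5c 5c 5c.
Inner hash: even-index sum = 173 mod 256 = 173; odd-index sum = 170 mod 256 = 170 → ad aa.
Outer hash (recomputed tag): even-index sum = 397 mod 256 = 141; odd-index sum = 324 mod 256 = 68 → 8d 44.
Recomputed tag = 8d44; claimed = 8d44 → match.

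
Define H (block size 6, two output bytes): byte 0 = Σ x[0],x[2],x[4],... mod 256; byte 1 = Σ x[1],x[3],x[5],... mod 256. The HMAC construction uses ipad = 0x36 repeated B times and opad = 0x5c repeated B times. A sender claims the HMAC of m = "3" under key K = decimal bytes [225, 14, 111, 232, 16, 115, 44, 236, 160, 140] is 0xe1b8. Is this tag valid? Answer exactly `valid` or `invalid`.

Key decimal bytes [225, 14, 111, 232, 16, 115, 44, 236, 160, 140] = e1 0e 6f e8 10 73 2c ec a0 8c is 10 bytes > B = 6, so hash it first: H(key) = 2c e1, then zero-pad to 6 bytes: K' = 2c e1 00 00 00 00.
K' ⊕ ipad = 1a d7 36 36 36 36; K' ⊕ opad = 70 bd 5c 5c 5c 5c.
Inner hash: even-index sum = 185 mod 256 = 185; odd-index sum = 323 mod 256 = 67 → b9 43.
Outer hash (recomputed tag): even-index sum = 481 mod 256 = 225; odd-index sum = 440 mod 256 = 184 → e1 b8.
Recomputed tag = e1b8; claimed = e1b8 → match.

valid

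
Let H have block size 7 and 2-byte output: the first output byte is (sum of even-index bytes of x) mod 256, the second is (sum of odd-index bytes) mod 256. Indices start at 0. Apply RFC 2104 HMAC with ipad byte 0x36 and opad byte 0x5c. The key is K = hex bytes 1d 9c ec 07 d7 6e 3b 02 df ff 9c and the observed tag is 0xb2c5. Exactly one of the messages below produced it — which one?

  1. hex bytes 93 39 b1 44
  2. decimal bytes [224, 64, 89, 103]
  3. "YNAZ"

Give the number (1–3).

Key hex bytes 1d 9c ec 07 d7 6e 3b 02 df ff 9c is 11 bytes > B = 7, so hash it first: H(key) = 96 12, then zero-pad to 7 bytes: K' = 96 12 00 00 00 00 00.
K' ⊕ ipad = a0 24 36 36 36 36 36; K' ⊕ opad = ca 4e 5c 5c 5c 5c 5c.
m1: inner = H(a0 24 36 36 36 36 36 93 39 b1 44) = bf d4; tag = H(ca 4e 5c 5c 5c 5c 5c bf d4) = b2c5 ← matches
m2: inner = H(a0 24 36 36 36 36 36 e0 40 59 67) = e9 c9; tag = H(ca 4e 5c 5c 5c 5c 5c e9 c9) = a7ef
m3: inner = H(a0 24 36 36 36 36 36 59 4e 41 5a) = ea 2a; tag = H(ca 4e 5c 5c 5c 5c 5c ea 2a) = 08f0

1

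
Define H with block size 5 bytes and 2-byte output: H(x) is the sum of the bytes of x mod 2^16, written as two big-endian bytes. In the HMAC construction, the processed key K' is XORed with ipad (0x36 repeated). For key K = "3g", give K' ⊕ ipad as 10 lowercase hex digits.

Key "3g" = 33 67 is 2 bytes ≤ B = 5; zero-pad to 5 bytes: K' = 33 67 00 00 00.
XOR each byte with 0x36: 33⊕36=05, 67⊕36=51, 00⊕36=36, 00⊕36=36, 00⊕36=36.

0551363636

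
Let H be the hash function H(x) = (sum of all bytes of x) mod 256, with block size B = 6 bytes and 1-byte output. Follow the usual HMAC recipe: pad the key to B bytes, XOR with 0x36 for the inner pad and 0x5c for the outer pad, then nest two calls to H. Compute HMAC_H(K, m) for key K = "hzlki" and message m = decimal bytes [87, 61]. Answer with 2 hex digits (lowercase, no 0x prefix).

dc

Key "hzlki" = 68 7a 6c 6b 69 is 5 bytes ≤ B = 6; zero-pad to 6 bytes: K' = 68 7a 6c 6b 69 00.
K' ⊕ ipad = 5e 4c 5a 5d 5f 36.  K' ⊕ opad = 34 26 30 37 35 5c.
Inner input = (K'⊕ipad) ∥ m = 5e 4c 5a 5d 5f 36 ∥ 57 3d.
Inner hash: sum = 94+76+90+93+95+54+87+61 = 650; mod 256 = 138 → 8a.
Outer input = (K'⊕opad) ∥ inner = 34 26 30 37 35 5c ∥ 8a.
Outer hash (tag): sum = 52+38+48+55+53+92+138 = 476; mod 256 = 220 → dc.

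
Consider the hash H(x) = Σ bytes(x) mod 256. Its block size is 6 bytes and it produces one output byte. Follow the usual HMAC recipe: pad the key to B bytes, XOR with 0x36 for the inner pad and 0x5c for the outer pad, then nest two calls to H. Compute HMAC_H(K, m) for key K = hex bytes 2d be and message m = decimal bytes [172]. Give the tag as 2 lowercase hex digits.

Key hex bytes 2d be is 2 bytes ≤ B = 6; zero-pad to 6 bytes: K' = 2d be 00 00 00 00.
K' ⊕ ipad = 1b 88 36 36 36 36.  K' ⊕ opad = 71 e2 5c 5c 5c 5c.
Inner input = (K'⊕ipad) ∥ m = 1b 88 36 36 36 36 ∥ ac.
Inner hash: sum = 27+136+54+54+54+54+172 = 551; mod 256 = 39 → 27.
Outer input = (K'⊕opad) ∥ inner = 71 e2 5c 5c 5c 5c ∥ 27.
Outer hash (tag): sum = 113+226+92+92+92+92+39 = 746; mod 256 = 234 → ea.

ea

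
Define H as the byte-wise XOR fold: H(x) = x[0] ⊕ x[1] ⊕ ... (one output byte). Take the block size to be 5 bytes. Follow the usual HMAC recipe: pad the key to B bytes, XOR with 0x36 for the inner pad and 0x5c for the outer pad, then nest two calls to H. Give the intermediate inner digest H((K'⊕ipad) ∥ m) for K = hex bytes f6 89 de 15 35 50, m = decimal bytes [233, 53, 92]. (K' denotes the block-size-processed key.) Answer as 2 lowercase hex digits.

67

Key hex bytes f6 89 de 15 35 50 is 6 bytes > B = 5, so hash it first: H(key) = d1, then zero-pad to 5 bytes: K' = d1 00 00 00 00.
K' ⊕ ipad = e7 36 36 36 36.
Inner input = e7 36 36 36 36 ∥ e9 35 5c.
Inner hash: XOR e7⊕36⊕36⊕36⊕36⊕e9⊕35⊕5c = 67.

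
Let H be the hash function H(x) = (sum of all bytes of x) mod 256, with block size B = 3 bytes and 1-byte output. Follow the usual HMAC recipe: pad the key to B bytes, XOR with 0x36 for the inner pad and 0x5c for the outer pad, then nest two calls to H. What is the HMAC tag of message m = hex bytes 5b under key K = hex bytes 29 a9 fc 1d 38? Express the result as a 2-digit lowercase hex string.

Key hex bytes 29 a9 fc 1d 38 is 5 bytes > B = 3, so hash it first: H(key) = 23, then zero-pad to 3 bytes: K' = 23 00 00.
K' ⊕ ipad = 15 36 36.  K' ⊕ opad = 7f 5c 5c.
Inner input = (K'⊕ipad) ∥ m = 15 36 36 ∥ 5b.
Inner hash: sum = 21+54+54+91 = 220 → dc.
Outer input = (K'⊕opad) ∥ inner = 7f 5c 5c ∥ dc.
Outer hash (tag): sum = 127+92+92+220 = 531; mod 256 = 19 → 13.

13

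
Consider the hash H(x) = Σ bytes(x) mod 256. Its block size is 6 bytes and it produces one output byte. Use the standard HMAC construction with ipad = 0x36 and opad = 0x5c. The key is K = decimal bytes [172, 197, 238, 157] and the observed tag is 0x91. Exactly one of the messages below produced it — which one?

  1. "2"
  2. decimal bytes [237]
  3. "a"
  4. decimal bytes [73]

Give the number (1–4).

3

Key decimal bytes [172, 197, 238, 157] = ac c5 ee 9d is 4 bytes ≤ B = 6; zero-pad to 6 bytes: K' = ac c5 ee 9d 00 00.
K' ⊕ ipad = 9a f3 d8 ab 36 36; K' ⊕ opad = f0 99 b2 c1 5c 5c.
m1: inner = H(9a f3 d8 ab 36 36 32) = ae; tag = H(f0 99 b2 c1 5c 5c ae) = 62
m2: inner = H(9a f3 d8 ab 36 36 ed) = 69; tag = H(f0 99 b2 c1 5c 5c 69) = 1d
m3: inner = H(9a f3 d8 ab 36 36 61) = dd; tag = H(f0 99 b2 c1 5c 5c dd) = 91 ← matches
m4: inner = H(9a f3 d8 ab 36 36 49) = c5; tag = H(f0 99 b2 c1 5c 5c c5) = 79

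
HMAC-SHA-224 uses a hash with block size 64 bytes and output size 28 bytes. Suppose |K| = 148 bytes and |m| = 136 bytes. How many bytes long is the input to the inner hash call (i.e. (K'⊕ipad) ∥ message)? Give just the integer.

Key is 148 > 64 bytes, so it is hashed to 28 bytes then zero-padded to 64: |K'| = 64.
Inner input = (K'⊕ipad) ∥ m → 64 + 136 = 200 bytes.

200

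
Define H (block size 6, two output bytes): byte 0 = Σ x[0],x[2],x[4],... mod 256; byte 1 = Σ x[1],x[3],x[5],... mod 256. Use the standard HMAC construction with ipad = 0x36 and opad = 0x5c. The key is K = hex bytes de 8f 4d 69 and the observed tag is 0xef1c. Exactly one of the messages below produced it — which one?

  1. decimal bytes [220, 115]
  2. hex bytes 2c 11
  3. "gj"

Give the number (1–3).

3

Key hex bytes de 8f 4d 69 is 4 bytes ≤ B = 6; zero-pad to 6 bytes: K' = de 8f 4d 69 00 00.
K' ⊕ ipad = e8 b9 7b 5f 36 36; K' ⊕ opad = 82 d3 11 35 5c 5c.
m1: inner = H(e8 b9 7b 5f 36 36 dc 73) = 75 c1; tag = H(82 d3 11 35 5c 5c 75 c1) = 6425
m2: inner = H(e8 b9 7b 5f 36 36 2c 11) = c5 5f; tag = H(82 d3 11 35 5c 5c c5 5f) = b4c3
m3: inner = H(e8 b9 7b 5f 36 36 67 6a) = 00 b8; tag = H(82 d3 11 35 5c 5c 00 b8) = ef1c ← matches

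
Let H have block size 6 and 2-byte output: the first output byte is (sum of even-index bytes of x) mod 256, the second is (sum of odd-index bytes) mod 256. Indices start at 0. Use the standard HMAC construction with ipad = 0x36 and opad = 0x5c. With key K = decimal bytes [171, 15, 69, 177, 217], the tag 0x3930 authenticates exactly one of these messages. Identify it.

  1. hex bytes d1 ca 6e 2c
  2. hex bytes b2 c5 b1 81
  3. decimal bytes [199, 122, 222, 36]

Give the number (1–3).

Key decimal bytes [171, 15, 69, 177, 217] = ab 0f 45 b1 d9 is 5 bytes ≤ B = 6; zero-pad to 6 bytes: K' = ab 0f 45 b1 d9 00.
K' ⊕ ipad = 9d 39 73 87 ef 36; K' ⊕ opad = f7 53 19 ed 85 5c.
m1: inner = H(9d 39 73 87 ef 36 d1 ca 6e 2c) = 3e ec; tag = H(f7 53 19 ed 85 5c 3e ec) = d388
m2: inner = H(9d 39 73 87 ef 36 b2 c5 b1 81) = 62 3c; tag = H(f7 53 19 ed 85 5c 62 3c) = f7d8
m3: inner = H(9d 39 73 87 ef 36 c7 7a de 24) = a4 94; tag = H(f7 53 19 ed 85 5c a4 94) = 3930 ← matches

3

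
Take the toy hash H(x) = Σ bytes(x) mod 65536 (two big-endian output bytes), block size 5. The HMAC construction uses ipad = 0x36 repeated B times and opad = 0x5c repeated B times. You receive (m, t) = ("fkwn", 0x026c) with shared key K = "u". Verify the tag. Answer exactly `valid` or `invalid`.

Key "u" = 75 is 1 byte ≤ B = 5; zero-pad to 5 bytes: K' = 75 00 00 00 00.
K' ⊕ ipad = 43 36 36 36 36; K' ⊕ opad = 29 5c 5c 5c 5c.
Inner hash: sum = 67+54+54+54+54+102+107+119+110 = 721 → 02 d1.
Outer hash (recomputed tag): sum = 41+92+92+92+92+2+209 = 620 → 02 6c.
Recomputed tag = 026c; claimed = 026c → match.

valid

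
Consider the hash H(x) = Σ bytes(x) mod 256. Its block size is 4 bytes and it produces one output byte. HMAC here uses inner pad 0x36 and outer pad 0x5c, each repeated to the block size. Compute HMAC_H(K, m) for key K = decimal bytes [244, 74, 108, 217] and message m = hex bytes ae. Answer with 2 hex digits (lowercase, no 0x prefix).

a8

Key decimal bytes [244, 74, 108, 217] = f4 4a 6c d9 is exactly B = 4 bytes: K' = f4 4a 6c d9.
K' ⊕ ipad = c2 7c 5a ef.  K' ⊕ opad = a8 16 30 85.
Inner input = (K'⊕ipad) ∥ m = c2 7c 5a ef ∥ ae.
Inner hash: sum = 194+124+90+239+174 = 821; mod 256 = 53 → 35.
Outer input = (K'⊕opad) ∥ inner = a8 16 30 85 ∥ 35.
Outer hash (tag): sum = 168+22+48+133+53 = 424; mod 256 = 168 → a8.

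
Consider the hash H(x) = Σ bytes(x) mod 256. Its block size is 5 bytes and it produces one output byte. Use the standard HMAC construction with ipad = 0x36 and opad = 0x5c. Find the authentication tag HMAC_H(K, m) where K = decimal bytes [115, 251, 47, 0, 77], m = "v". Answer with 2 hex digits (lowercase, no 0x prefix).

Key decimal bytes [115, 251, 47, 0, 77] = 73 fb 2f 00 4d is exactly B = 5 bytes: K' = 73 fb 2f 00 4d.
K' ⊕ ipad = 45 cd 19 36 7b.  K' ⊕ opad = 2f a7 73 5c 11.
Inner input = (K'⊕ipad) ∥ m = 45 cd 19 36 7b ∥ 76.
Inner hash: sum = 69+205+25+54+123+118 = 594; mod 256 = 82 → 52.
Outer input = (K'⊕opad) ∥ inner = 2f a7 73 5c 11 ∥ 52.
Outer hash (tag): sum = 47+167+115+92+17+82 = 520; mod 256 = 8 → 08.

08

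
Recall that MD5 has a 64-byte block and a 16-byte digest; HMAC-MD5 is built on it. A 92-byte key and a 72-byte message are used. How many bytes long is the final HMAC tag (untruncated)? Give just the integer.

16

The tag is one MD5 digest: 16 bytes.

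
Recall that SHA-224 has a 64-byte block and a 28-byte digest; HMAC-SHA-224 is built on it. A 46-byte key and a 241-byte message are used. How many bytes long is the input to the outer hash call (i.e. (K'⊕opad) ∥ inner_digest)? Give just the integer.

Key is 46 ≤ 64 bytes, zero-padded: |K'| = 64.
Outer input = (K'⊕opad) ∥ H(inner) → 64 + 28 = 92 bytes.

92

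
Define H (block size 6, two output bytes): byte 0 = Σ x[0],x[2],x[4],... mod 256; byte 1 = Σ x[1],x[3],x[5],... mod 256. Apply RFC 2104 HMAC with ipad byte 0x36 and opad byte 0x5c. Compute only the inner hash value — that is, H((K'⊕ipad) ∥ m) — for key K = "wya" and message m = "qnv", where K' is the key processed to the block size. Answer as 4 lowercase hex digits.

Key "wya" = 77 79 61 is 3 bytes ≤ B = 6; zero-pad to 6 bytes: K' = 77 79 61 00 00 00.
K' ⊕ ipad = 41 4f 57 36 36 36.
Inner input = 41 4f 57 36 36 36 ∥ 71 6e 76.
Inner hash: even-index sum = 437 mod 256 = 181; odd-index sum = 297 mod 256 = 41 → b5 29.

b529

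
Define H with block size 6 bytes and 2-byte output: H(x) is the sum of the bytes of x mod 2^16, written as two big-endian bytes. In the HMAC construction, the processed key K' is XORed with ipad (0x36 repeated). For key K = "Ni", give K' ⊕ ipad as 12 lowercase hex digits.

785f36363636

Key "Ni" = 4e 69 is 2 bytes ≤ B = 6; zero-pad to 6 bytes: K' = 4e 69 00 00 00 00.
XOR each byte with 0x36: 4e⊕36=78, 69⊕36=5f, 00⊕36=36, 00⊕36=36, 00⊕36=36, 00⊕36=36.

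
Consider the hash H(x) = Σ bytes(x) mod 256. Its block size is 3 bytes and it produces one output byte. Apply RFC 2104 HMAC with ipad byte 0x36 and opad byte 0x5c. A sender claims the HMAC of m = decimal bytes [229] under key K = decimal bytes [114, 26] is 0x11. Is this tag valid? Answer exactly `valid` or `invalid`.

invalid

Key decimal bytes [114, 26] = 72 1a is 2 bytes ≤ B = 3; zero-pad to 3 bytes: K' = 72 1a 00.
K' ⊕ ipad = 44 2c 36; K' ⊕ opad = 2e 46 5c.
Inner hash: sum = 68+44+54+229 = 395; mod 256 = 139 → 8b.
Outer hash (recomputed tag): sum = 46+70+92+139 = 347; mod 256 = 91 → 5b.
Recomputed tag = 5b; claimed = 11 → mismatch.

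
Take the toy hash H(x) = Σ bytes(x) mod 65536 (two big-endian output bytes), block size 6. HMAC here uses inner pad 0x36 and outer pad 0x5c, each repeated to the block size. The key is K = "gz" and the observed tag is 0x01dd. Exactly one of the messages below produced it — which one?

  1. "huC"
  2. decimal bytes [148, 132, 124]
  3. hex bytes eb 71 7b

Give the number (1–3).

2

Key "gz" = 67 7a is 2 bytes ≤ B = 6; zero-pad to 6 bytes: K' = 67 7a 00 00 00 00.
K' ⊕ ipad = 51 4c 36 36 36 36; K' ⊕ opad = 3b 26 5c 5c 5c 5c.
m1: inner = H(51 4c 36 36 36 36 68 75 43) = 02 95; tag = H(3b 26 5c 5c 5c 5c 02 95) = 0268
m2: inner = H(51 4c 36 36 36 36 94 84 7c) = 03 09; tag = H(3b 26 5c 5c 5c 5c 03 09) = 01dd ← matches
m3: inner = H(51 4c 36 36 36 36 eb 71 7b) = 03 4c; tag = H(3b 26 5c 5c 5c 5c 03 4c) = 0220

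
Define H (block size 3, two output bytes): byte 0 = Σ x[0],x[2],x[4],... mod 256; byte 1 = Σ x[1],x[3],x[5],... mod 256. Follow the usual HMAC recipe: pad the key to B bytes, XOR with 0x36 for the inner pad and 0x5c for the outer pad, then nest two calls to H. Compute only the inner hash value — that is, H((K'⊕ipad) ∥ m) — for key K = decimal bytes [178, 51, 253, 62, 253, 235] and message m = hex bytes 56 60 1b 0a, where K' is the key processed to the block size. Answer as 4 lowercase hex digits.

3adb

Key decimal bytes [178, 51, 253, 62, 253, 235] = b2 33 fd 3e fd eb is 6 bytes > B = 3, so hash it first: H(key) = ac 5c, then zero-pad to 3 bytes: K' = ac 5c 00.
K' ⊕ ipad = 9a 6a 36.
Inner input = 9a 6a 36 ∥ 56 60 1b 0a.
Inner hash: even-index sum = 314 mod 256 = 58; odd-index sum = 219 mod 256 = 219 → 3a db.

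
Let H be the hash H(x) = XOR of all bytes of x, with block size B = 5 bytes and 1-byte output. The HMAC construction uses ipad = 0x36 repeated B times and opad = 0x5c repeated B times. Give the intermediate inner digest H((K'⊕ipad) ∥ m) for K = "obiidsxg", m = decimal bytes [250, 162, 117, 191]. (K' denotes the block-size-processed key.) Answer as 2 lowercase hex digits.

a1

Key "obiidsxg" = 6f 62 69 69 64 73 78 67 is 8 bytes > B = 5, so hash it first: H(key) = 05, then zero-pad to 5 bytes: K' = 05 00 00 00 00.
K' ⊕ ipad = 33 36 36 36 36.
Inner input = 33 36 36 36 36 ∥ fa a2 75 bf.
Inner hash: XOR 33⊕36⊕36⊕36⊕36⊕fa⊕a2⊕75⊕bf = a1.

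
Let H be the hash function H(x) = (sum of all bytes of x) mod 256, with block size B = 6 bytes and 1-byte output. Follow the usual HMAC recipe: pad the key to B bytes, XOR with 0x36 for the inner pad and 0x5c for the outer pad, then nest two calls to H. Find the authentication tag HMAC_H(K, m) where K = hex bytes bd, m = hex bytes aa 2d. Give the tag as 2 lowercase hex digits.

1d

Key hex bytes bd is 1 byte ≤ B = 6; zero-pad to 6 bytes: K' = bd 00 00 00 00 00.
K' ⊕ ipad = 8b 36 36 36 36 36.  K' ⊕ opad = e1 5c 5c 5c 5c 5c.
Inner input = (K'⊕ipad) ∥ m = 8b 36 36 36 36 36 ∥ aa 2d.
Inner hash: sum = 139+54+54+54+54+54+170+45 = 624; mod 256 = 112 → 70.
Outer input = (K'⊕opad) ∥ inner = e1 5c 5c 5c 5c 5c ∥ 70.
Outer hash (tag): sum = 225+92+92+92+92+92+112 = 797; mod 256 = 29 → 1d.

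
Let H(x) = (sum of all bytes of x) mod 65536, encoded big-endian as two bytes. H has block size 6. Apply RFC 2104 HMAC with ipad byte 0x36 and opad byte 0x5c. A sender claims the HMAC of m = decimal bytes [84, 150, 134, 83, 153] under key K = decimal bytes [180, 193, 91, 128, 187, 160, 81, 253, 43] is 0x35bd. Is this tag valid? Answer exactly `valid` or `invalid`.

Key decimal bytes [180, 193, 91, 128, 187, 160, 81, 253, 43] = b4 c1 5b 80 bb a0 51 fd 2b is 9 bytes > B = 6, so hash it first: H(key) = 05 24, then zero-pad to 6 bytes: K' = 05 24 00 00 00 00.
K' ⊕ ipad = 33 12 36 36 36 36; K' ⊕ opad = 59 78 5c 5c 5c 5c.
Inner hash: sum = 51+18+54+54+54+54+84+150+134+83+153 = 889 → 03 79.
Outer hash (recomputed tag): sum = 89+120+92+92+92+92+3+121 = 701 → 02 bd.
Recomputed tag = 02bd; claimed = 35bd → mismatch.

invalid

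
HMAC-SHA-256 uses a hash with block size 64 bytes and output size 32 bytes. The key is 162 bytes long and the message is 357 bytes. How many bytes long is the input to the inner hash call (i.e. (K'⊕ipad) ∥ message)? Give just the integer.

Key is 162 > 64 bytes, so it is hashed to 32 bytes then zero-padded to 64: |K'| = 64.
Inner input = (K'⊕ipad) ∥ m → 64 + 357 = 421 bytes.

421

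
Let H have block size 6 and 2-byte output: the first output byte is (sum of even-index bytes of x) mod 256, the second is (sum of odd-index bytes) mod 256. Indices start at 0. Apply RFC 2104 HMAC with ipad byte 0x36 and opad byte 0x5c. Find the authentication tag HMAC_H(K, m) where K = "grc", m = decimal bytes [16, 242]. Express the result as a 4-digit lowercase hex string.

c288

Key "grc" = 67 72 63 is 3 bytes ≤ B = 6; zero-pad to 6 bytes: K' = 67 72 63 00 00 00.
K' ⊕ ipad = 51 44 55 36 36 36.  K' ⊕ opad = 3b 2e 3f 5c 5c 5c.
Inner input = (K'⊕ipad) ∥ m = 51 44 55 36 36 36 ∥ 10 f2.
Inner hash: even-index sum = 236 mod 256 = 236; odd-index sum = 418 mod 256 = 162 → ec a2.
Outer input = (K'⊕opad) ∥ inner = 3b 2e 3f 5c 5c 5c ∥ ec a2.
Outer hash (tag): even-index sum = 450 mod 256 = 194; odd-index sum = 392 mod 256 = 136 → c2 88.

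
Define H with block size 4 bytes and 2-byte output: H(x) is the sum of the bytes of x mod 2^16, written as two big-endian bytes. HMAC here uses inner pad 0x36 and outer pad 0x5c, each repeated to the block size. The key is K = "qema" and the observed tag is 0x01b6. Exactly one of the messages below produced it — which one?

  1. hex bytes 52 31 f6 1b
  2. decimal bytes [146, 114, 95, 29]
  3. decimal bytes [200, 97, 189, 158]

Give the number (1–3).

1

Key "qema" = 71 65 6d 61 is exactly B = 4 bytes: K' = 71 65 6d 61.
K' ⊕ ipad = 47 53 5b 57; K' ⊕ opad = 2d 39 31 3d.
m1: inner = H(47 53 5b 57 52 31 f6 1b) = 02 e0; tag = H(2d 39 31 3d 02 e0) = 01b6 ← matches
m2: inner = H(47 53 5b 57 92 72 5f 1d) = 02 cc; tag = H(2d 39 31 3d 02 cc) = 01a2
m3: inner = H(47 53 5b 57 c8 61 bd 9e) = 03 d0; tag = H(2d 39 31 3d 03 d0) = 01a7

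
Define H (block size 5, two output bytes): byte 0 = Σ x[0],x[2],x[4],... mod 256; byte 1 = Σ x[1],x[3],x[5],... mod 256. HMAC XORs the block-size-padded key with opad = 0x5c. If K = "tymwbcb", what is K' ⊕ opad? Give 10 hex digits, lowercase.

f90f5c5c5c

Key "tymwbcb" = 74 79 6d 77 62 63 62 is 7 bytes > B = 5, so hash it first: H(key) = a5 53, then zero-pad to 5 bytes: K' = a5 53 00 00 00.
XOR each byte with 0x5c: a5⊕5c=f9, 53⊕5c=0f, 00⊕5c=5c, 00⊕5c=5c, 00⊕5c=5c.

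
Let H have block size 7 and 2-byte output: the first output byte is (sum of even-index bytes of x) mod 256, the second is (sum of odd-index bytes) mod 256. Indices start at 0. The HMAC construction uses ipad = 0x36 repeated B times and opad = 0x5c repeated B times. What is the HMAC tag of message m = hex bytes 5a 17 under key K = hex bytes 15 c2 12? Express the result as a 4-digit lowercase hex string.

Key hex bytes 15 c2 12 is 3 bytes ≤ B = 7; zero-pad to 7 bytes: K' = 15 c2 12 00 00 00 00.
K' ⊕ ipad = 23 f4 24 36 36 36 36.  K' ⊕ opad = 49 9e 4e 5c 5c 5c 5c.
Inner input = (K'⊕ipad) ∥ m = 23 f4 24 36 36 36 36 ∥ 5a 17.
Inner hash: even-index sum = 202 mod 256 = 202; odd-index sum = 442 mod 256 = 186 → ca ba.
Outer input = (K'⊕opad) ∥ inner = 49 9e 4e 5c 5c 5c 5c ∥ ca ba.
Outer hash (tag): even-index sum = 521 mod 256 = 9; odd-index sum = 544 mod 256 = 32 → 09 20.

0920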